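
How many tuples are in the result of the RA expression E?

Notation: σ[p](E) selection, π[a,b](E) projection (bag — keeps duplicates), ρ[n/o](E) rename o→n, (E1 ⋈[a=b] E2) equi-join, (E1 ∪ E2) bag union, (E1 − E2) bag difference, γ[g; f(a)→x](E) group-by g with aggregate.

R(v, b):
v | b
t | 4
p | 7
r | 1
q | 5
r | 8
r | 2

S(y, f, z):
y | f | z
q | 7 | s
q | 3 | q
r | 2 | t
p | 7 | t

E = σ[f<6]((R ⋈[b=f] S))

Subexpression sizes:
  R → 6
  S → 4
  (R ⋈[b=f] S) → 3
  σ[f<6]((R ⋈[b=f] S)) → 1

|E| = 1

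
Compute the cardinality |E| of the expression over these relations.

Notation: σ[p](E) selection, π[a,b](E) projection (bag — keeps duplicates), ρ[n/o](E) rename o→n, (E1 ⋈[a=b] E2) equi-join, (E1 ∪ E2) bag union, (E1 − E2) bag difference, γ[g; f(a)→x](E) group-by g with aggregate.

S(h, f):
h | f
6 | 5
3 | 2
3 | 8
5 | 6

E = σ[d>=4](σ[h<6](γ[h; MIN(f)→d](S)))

Subexpression sizes:
  S → 4
  γ[h; MIN(f)→d](S) → 3
  σ[h<6](γ[h; MIN(f)→d](S)) → 2
  σ[d>=4](σ[h<6](γ[h; MIN(f)→d](S))) → 1

|E| = 1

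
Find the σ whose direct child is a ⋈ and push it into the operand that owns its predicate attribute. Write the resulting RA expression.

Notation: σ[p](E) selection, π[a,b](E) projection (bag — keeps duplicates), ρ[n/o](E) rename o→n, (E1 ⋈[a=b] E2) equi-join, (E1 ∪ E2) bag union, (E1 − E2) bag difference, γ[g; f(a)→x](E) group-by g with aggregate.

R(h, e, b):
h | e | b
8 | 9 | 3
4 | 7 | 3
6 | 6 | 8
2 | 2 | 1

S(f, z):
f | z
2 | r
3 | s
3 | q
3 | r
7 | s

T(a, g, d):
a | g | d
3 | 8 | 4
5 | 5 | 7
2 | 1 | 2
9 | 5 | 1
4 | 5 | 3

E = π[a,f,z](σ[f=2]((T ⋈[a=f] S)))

σ filters on f, owned by the right side.
E' = π[a,f,z]((T ⋈[a=f] σ[f=2](S)))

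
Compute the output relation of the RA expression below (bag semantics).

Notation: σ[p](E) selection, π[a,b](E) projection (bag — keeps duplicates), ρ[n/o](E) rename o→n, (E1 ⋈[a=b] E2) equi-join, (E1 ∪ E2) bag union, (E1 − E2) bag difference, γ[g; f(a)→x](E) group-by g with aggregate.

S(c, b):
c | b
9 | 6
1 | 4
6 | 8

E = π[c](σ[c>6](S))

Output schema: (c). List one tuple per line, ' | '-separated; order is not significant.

Subexpression sizes:
  S → 3
  σ[c>6](S) → 1
  π[c](σ[c>6](S)) → 1

== RESULT ==
c
9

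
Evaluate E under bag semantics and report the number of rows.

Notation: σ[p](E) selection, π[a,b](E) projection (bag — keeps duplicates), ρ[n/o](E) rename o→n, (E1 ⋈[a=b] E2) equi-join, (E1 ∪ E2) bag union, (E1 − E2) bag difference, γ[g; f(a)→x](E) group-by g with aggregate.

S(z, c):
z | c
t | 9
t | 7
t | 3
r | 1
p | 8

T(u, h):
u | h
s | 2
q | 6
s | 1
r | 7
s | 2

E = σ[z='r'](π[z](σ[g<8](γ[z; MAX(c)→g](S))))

Row counts bottom-up:
  S → 5
  γ[z; MAX(c)→g](S) → 3
  σ[g<8](γ[z; MAX(c)→g](S)) → 1
  π[z](σ[g<8](γ[z; MAX(c)→g](S))) → 1
  σ[z='r'](π[z](σ[g<8](γ[z; MAX(c)→g](S)))) → 1

|E| = 1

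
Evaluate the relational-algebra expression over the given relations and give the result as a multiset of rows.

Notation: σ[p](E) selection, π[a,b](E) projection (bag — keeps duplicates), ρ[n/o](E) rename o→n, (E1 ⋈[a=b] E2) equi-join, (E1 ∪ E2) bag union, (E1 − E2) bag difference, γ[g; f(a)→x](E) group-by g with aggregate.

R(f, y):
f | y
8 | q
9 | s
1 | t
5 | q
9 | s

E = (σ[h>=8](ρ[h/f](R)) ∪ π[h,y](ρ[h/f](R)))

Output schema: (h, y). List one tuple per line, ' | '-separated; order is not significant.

Per-node cardinality:
  R → 5
  ρ[h/f](R) → 5
  σ[h>=8](ρ[h/f](R)) → 3
  R → 5
  ρ[h/f](R) → 5
  π[h,y](ρ[h/f](R)) → 5
  (σ[h>=8](ρ[h/f](R)) ∪ π[h,y](ρ[h/f](R))) → 8

== RESULT ==
h | y
1 | t
5 | q
8 | q
8 | q
9 | s
9 | s
9 | s
9 | s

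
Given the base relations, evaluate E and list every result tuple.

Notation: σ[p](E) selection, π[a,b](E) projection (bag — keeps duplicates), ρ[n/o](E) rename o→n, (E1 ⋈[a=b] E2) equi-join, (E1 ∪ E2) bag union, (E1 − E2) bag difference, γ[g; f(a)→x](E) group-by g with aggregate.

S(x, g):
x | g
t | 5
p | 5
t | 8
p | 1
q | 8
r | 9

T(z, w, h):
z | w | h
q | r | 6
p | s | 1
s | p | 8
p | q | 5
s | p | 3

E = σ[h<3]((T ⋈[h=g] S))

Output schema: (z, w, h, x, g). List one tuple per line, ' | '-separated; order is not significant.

Per-node cardinality:
  T → 5
  S → 6
  (T ⋈[h=g] S) → 5
  σ[h<3]((T ⋈[h=g] S)) → 1

== RESULT ==
z | w | h | x | g
p | s | 1 | p | 1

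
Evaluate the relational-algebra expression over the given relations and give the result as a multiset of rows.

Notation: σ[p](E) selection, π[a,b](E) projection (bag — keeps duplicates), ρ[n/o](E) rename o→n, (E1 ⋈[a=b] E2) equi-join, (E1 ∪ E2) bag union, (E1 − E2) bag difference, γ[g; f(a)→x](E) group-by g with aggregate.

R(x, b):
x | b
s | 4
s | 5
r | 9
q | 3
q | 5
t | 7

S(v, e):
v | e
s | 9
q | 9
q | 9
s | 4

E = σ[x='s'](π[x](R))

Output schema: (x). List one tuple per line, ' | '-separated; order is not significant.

Stepwise |·|:
  R → 6
  π[x](R) → 6
  σ[x='s'](π[x](R)) → 2

== RESULT ==
x
s
s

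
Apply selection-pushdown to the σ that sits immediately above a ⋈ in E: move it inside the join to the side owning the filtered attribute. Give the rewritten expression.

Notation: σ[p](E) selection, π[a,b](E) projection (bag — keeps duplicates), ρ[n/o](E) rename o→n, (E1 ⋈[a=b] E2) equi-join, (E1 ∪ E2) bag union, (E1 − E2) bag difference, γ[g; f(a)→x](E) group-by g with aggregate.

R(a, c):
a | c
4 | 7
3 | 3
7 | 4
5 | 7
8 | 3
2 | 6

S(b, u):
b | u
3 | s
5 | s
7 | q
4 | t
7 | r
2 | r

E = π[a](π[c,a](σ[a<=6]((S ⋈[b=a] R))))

σ filters on a, owned by the right side.
E' = π[a](π[c,a]((S ⋈[b=a] σ[a<=6](R))))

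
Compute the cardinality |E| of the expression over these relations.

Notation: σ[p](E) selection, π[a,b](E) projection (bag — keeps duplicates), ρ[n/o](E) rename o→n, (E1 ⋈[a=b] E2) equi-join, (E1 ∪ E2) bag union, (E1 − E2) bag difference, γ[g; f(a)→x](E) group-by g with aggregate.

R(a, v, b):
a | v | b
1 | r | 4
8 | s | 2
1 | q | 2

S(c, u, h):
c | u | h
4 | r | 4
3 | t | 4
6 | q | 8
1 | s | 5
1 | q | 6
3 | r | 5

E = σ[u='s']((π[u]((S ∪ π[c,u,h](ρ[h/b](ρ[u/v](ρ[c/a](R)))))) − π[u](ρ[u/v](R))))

Row counts bottom-up:
  S → 6
  R → 3
  ρ[c/a](R) → 3
  ρ[u/v](ρ[c/a](R)) → 3
  ρ[h/b](ρ[u/v](ρ[c/a](R))) → 3
  π[c,u,h](ρ[h/b](ρ[u/v](ρ[c/a](R)))) → 3
  (S ∪ π[c,u,h](ρ[h/b](ρ[u/v](ρ[c/a](R))))) → 9
  π[u]((S ∪ π[c,u,h](ρ[h/b](ρ[u/v](ρ[c/a](R)))))) → 9
  R → 3
  ρ[u/v](R) → 3
  π[u](ρ[u/v](R)) → 3
  (π[u]((S ∪ π[c,u,h](ρ[h/b](ρ[u/v](ρ[c/a](R)))))) − π[u](ρ[u/v](R))) → 6
  σ[u='s']((π[u]((S ∪ π[c,u,h](ρ[h/b](ρ[u/v](ρ[c/a](R)))))) − π[u](ρ[u/v](R)))) → 1

|E| = 1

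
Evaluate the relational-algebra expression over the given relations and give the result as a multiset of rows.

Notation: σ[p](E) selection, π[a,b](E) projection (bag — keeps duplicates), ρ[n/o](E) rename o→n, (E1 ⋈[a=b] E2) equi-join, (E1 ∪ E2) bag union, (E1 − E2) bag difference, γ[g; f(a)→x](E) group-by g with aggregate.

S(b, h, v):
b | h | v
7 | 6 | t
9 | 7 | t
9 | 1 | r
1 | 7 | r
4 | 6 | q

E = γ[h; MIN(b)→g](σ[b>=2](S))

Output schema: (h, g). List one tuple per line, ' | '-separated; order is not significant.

Subexpression sizes:
  S → 5
  σ[b>=2](S) → 4
  γ[h; MIN(b)→g](σ[b>=2](S)) → 3

== RESULT ==
h | g
1 | 9
6 | 4
7 | 9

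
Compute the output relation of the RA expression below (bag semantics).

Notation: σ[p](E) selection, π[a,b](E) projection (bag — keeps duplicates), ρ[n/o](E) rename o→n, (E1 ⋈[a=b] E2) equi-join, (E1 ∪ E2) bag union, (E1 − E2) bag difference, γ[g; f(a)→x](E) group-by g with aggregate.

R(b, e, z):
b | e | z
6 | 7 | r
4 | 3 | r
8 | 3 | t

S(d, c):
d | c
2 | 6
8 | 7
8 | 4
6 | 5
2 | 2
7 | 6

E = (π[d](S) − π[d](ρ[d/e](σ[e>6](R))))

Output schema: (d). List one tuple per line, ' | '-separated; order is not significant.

Subexpression sizes:
  S → 6
  π[d](S) → 6
  R → 3
  σ[e>6](R) → 1
  ρ[d/e](σ[e>6](R)) → 1
  π[d](ρ[d/e](σ[e>6](R))) → 1
  (π[d](S) − π[d](ρ[d/e](σ[e>6](R)))) → 5

== RESULT ==
d
2
2
6
8
8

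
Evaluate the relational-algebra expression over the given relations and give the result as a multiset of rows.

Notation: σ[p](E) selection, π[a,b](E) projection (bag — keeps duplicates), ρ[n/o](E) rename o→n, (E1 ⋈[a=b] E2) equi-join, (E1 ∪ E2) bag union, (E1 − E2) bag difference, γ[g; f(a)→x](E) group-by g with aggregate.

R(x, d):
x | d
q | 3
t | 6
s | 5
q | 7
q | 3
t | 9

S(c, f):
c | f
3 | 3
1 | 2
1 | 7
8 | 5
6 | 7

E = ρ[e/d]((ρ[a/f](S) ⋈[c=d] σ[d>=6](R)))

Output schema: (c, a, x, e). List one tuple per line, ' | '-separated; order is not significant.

Per-node cardinality:
  S → 5
  ρ[a/f](S) → 5
  R → 6
  σ[d>=6](R) → 3
  (ρ[a/f](S) ⋈[c=d] σ[d>=6](R)) → 1
  ρ[e/d]((ρ[a/f](S) ⋈[c=d] σ[d>=6](R))) → 1

== RESULT ==
c | a | x | e
6 | 7 | t | 6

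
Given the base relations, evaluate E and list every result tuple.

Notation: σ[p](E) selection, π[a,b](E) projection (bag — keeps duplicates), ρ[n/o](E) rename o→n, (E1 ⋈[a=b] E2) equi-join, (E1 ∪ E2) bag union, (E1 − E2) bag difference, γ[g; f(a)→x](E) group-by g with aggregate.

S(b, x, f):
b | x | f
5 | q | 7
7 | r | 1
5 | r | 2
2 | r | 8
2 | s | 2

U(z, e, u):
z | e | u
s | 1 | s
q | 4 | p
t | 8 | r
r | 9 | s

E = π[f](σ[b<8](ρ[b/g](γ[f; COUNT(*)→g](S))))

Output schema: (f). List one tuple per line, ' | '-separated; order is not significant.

Per-node cardinality:
  S → 5
  γ[f; COUNT(*)→g](S) → 4
  ρ[b/g](γ[f; COUNT(*)→g](S)) → 4
  σ[b<8](ρ[b/g](γ[f; COUNT(*)→g](S))) → 4
  π[f](σ[b<8](ρ[b/g](γ[f; COUNT(*)→g](S)))) → 4

== RESULT ==
f
1
2
7
8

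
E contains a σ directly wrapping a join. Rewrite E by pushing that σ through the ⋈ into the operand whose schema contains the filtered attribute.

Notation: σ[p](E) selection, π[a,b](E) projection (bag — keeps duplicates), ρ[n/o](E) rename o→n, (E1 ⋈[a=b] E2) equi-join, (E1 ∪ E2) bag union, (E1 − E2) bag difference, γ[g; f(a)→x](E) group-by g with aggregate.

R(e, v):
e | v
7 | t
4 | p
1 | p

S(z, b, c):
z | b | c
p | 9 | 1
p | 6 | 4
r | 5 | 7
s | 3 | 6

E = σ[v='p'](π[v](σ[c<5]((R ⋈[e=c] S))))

σ filters on c, owned by the right side.
E' = σ[v='p'](π[v]((R ⋈[e=c] σ[c<5](S))))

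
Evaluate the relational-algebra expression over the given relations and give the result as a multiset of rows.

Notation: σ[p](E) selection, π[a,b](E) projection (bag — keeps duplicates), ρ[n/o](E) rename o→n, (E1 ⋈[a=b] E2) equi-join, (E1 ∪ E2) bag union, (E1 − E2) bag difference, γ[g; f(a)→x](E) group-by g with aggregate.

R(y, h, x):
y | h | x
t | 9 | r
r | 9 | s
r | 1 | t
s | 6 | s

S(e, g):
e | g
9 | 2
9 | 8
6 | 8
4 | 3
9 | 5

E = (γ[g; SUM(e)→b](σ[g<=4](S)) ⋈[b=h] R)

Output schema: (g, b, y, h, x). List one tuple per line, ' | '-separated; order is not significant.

Subexpression sizes:
  S → 5
  σ[g<=4](S) → 2
  γ[g; SUM(e)→b](σ[g<=4](S)) → 2
  R → 4
  (γ[g; SUM(e)→b](σ[g<=4](S)) ⋈[b=h] R) → 2

== RESULT ==
g | b | y | h | x
2 | 9 | r | 9 | s
2 | 9 | t | 9 | r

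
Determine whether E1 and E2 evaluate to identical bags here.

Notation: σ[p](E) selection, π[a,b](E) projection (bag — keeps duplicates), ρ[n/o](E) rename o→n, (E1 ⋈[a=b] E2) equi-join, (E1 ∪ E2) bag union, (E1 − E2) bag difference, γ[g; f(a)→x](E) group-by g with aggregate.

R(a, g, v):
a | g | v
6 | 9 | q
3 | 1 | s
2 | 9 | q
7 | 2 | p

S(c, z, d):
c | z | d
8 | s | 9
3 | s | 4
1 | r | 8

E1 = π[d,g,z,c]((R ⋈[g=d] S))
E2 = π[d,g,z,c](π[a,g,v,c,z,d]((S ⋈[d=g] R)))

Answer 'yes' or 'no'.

E1 stepwise |·|:
  R → 4
  S → 3
  (R ⋈[g=d] S) → 2
  π[d,g,z,c]((R ⋈[g=d] S)) → 2
E2 stepwise |·|:
  S → 3
  R → 4
  (S ⋈[d=g] R) → 2
  π[a,g,v,c,z,d]((S ⋈[d=g] R)) → 2
  π[d,g,z,c](π[a,g,v,c,z,d]((S ⋈[d=g] R))) → 2

E1 and E2 produce the same multiset:
d | g | z | c
9 | 9 | s | 8
9 | 9 | s | 8

yes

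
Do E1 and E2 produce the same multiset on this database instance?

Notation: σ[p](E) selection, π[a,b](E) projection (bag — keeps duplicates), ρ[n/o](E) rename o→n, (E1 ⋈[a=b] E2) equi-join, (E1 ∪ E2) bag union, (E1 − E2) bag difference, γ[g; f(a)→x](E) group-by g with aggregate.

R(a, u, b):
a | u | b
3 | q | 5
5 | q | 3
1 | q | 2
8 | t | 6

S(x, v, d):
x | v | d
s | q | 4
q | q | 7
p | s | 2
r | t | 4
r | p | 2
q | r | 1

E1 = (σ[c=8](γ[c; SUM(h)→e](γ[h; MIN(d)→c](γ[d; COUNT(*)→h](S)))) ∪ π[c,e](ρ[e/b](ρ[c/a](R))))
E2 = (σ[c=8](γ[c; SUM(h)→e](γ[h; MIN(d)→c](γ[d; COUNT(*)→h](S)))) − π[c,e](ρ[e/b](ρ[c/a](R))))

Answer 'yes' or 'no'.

E1 stepwise |·|:
  S → 6
  γ[d; COUNT(*)→h](S) → 4
  γ[h; MIN(d)→c](γ[d; COUNT(*)→h](S)) → 2
  γ[c; SUM(h)→e](γ[h; MIN(d)→c](γ[d; COUNT(*)→h](S))) → 2
  σ[c=8](γ[c; SUM(h)→e](γ[h; MIN(d)→c](γ[d; COUNT(*)→h](S)))) → 0
  R → 4
  ρ[c/a](R) → 4
  ρ[e/b](ρ[c/a](R)) → 4
  π[c,e](ρ[e/b](ρ[c/a](R))) → 4
  (σ[c=8](γ[c; SUM(h)→e](γ[h; MIN(d)→c](γ[d; COUNT(*)→h](S)))) ∪ π[c,e](ρ[e/b](ρ[c/a](R)))) → 4
E2 stepwise |·|:
  S → 6
  γ[d; COUNT(*)→h](S) → 4
  γ[h; MIN(d)→c](γ[d; COUNT(*)→h](S)) → 2
  γ[c; SUM(h)→e](γ[h; MIN(d)→c](γ[d; COUNT(*)→h](S))) → 2
  σ[c=8](γ[c; SUM(h)→e](γ[h; MIN(d)→c](γ[d; COUNT(*)→h](S)))) → 0
  R → 4
  ρ[c/a](R) → 4
  ρ[e/b](ρ[c/a](R)) → 4
  π[c,e](ρ[e/b](ρ[c/a](R))) → 4
  (σ[c=8](γ[c; SUM(h)→e](γ[h; MIN(d)→c](γ[d; COUNT(*)→h](S)))) − π[c,e](ρ[e/b](ρ[c/a](R)))) → 0

E1 result:
c | e
1 | 2
3 | 5
5 | 3
8 | 6
E2 result:
c | e
(0 rows)
Witness: (5, 3) appears 1× in E1 but 0× in E2.

no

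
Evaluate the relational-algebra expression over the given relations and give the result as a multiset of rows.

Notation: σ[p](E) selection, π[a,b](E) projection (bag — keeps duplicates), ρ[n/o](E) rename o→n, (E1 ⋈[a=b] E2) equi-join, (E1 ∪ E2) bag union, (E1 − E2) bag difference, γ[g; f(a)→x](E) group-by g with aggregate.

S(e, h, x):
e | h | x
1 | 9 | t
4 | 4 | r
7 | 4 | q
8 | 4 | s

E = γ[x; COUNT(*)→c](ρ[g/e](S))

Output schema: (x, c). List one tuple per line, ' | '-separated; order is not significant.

Per-node cardinality:
  S → 4
  ρ[g/e](S) → 4
  γ[x; COUNT(*)→c](ρ[g/e](S)) → 4

== RESULT ==
x | c
q | 1
r | 1
s | 1
t | 1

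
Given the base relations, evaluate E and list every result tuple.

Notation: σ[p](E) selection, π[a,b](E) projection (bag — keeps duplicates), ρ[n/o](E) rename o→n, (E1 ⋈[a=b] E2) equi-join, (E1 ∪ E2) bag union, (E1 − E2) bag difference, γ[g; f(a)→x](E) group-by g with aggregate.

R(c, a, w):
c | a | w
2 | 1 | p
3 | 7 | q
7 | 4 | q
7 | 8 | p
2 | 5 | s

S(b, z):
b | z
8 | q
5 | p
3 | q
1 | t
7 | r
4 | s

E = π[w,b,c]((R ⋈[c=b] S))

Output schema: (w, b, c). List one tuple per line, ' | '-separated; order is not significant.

Row counts bottom-up:
  R → 5
  S → 6
  (R ⋈[c=b] S) → 3
  π[w,b,c]((R ⋈[c=b] S)) → 3

== RESULT ==
w | b | c
p | 7 | 7
q | 3 | 3
q | 7 | 7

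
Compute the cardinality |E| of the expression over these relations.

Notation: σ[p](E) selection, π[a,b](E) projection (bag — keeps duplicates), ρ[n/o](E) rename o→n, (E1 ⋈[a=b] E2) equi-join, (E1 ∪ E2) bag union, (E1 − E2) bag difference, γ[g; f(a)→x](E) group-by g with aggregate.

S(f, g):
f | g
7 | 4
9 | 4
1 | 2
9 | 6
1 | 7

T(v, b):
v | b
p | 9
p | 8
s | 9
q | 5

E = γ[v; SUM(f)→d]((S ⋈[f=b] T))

Subexpression sizes:
  S → 5
  T → 4
  (S ⋈[f=b] T) → 4
  γ[v; SUM(f)→d]((S ⋈[f=b] T)) → 2

|E| = 2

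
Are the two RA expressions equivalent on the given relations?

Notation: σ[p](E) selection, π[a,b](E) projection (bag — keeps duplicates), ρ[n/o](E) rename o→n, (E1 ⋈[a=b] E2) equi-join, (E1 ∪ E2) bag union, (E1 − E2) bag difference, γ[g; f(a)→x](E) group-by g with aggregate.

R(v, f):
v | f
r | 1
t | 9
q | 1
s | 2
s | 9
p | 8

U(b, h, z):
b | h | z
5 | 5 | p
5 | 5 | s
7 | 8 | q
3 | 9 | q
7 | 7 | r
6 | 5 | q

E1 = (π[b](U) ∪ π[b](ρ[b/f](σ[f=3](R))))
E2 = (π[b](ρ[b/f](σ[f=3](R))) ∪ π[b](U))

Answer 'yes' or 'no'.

E1 stepwise |·|:
  U → 6
  π[b](U) → 6
  R → 6
  σ[f=3](R) → 0
  ρ[b/f](σ[f=3](R)) → 0
  π[b](ρ[b/f](σ[f=3](R))) → 0
  (π[b](U) ∪ π[b](ρ[b/f](σ[f=3](R)))) → 6
E2 stepwise |·|:
  R → 6
  σ[f=3](R) → 0
  ρ[b/f](σ[f=3](R)) → 0
  π[b](ρ[b/f](σ[f=3](R))) → 0
  U → 6
  π[b](U) → 6
  (π[b](ρ[b/f](σ[f=3](R))) ∪ π[b](U)) → 6

E1 and E2 produce the same multiset:
b
3
5
5
6
7
7

yes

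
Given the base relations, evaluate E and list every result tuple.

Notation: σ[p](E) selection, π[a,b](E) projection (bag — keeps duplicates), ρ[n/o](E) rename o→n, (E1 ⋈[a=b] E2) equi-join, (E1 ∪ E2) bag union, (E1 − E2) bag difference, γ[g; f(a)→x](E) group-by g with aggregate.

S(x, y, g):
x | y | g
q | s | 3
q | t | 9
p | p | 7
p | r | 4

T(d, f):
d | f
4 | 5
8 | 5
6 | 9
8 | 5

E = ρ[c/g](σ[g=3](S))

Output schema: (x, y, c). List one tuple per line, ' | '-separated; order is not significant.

Row counts bottom-up:
  S → 4
  σ[g=3](S) → 1
  ρ[c/g](σ[g=3](S)) → 1

== RESULT ==
x | y | c
q | s | 3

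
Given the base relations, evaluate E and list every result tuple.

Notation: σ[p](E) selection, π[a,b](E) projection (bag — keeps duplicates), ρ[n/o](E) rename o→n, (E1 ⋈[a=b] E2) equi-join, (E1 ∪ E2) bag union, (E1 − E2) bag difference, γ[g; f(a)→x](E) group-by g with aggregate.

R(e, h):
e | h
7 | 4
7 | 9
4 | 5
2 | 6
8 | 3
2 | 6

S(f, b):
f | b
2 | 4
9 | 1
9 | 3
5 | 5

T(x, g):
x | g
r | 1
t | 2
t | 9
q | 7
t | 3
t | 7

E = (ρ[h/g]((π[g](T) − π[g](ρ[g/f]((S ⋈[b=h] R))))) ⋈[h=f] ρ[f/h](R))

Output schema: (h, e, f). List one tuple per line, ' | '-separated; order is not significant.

Per-node cardinality:
  T → 6
  π[g](T) → 6
  S → 4
  R → 6
  (S ⋈[b=h] R) → 3
  ρ[g/f]((S ⋈[b=h] R)) → 3
  π[g](ρ[g/f]((S ⋈[b=h] R))) → 3
  (π[g](T) − π[g](ρ[g/f]((S ⋈[b=h] R)))) → 4
  ρ[h/g]((π[g](T) − π[g](ρ[g/f]((S ⋈[b=h] R))))) → 4
  R → 6
  ρ[f/h](R) → 6
  (ρ[h/g]((π[g](T) − π[g](ρ[g/f]((S ⋈[b=h] R))))) ⋈[h=f] ρ[f/h](R)) → 1

== RESULT ==
h | e | f
3 | 8 | 3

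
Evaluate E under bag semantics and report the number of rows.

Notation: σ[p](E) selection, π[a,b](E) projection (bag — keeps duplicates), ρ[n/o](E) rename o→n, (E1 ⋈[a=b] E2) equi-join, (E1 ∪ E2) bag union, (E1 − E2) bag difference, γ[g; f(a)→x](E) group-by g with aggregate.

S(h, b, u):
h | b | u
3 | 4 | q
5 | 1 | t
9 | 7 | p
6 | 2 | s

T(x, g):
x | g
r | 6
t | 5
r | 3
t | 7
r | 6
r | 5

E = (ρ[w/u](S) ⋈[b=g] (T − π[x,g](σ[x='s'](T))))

Per-node cardinality:
  S → 4
  ρ[w/u](S) → 4
  T → 6
  T → 6
  σ[x='s'](T) → 0
  π[x,g](σ[x='s'](T)) → 0
  (T − π[x,g](σ[x='s'](T))) → 6
  (ρ[w/u](S) ⋈[b=g] (T − π[x,g](σ[x='s'](T)))) → 1

|E| = 1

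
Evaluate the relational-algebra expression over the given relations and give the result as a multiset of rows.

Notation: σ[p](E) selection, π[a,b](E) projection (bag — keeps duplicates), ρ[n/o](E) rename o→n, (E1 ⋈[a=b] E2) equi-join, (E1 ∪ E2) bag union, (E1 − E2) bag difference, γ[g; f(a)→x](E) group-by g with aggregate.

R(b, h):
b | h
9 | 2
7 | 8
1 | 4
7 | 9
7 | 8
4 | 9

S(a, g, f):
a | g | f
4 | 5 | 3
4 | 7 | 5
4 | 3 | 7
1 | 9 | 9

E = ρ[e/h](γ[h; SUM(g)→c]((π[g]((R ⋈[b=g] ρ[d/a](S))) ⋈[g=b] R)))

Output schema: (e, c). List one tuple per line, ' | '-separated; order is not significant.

Per-node cardinality:
  R → 6
  S → 4
  ρ[d/a](S) → 4
  (R ⋈[b=g] ρ[d/a](S)) → 4
  π[g]((R ⋈[b=g] ρ[d/a](S))) → 4
  R → 6
  (π[g]((R ⋈[b=g] ρ[d/a](S))) ⋈[g=b] R) → 10
  γ[h; SUM(g)→c]((π[g]((R ⋈[b=g] ρ[d/a](S))) ⋈[g=b] R)) → 3
  ρ[e/h](γ[h; SUM(g)→c]((π[g]((R ⋈[b=g] ρ[d/a](S))) ⋈[g=b] R))) → 3

== RESULT ==
e | c
2 | 9
8 | 42
9 | 21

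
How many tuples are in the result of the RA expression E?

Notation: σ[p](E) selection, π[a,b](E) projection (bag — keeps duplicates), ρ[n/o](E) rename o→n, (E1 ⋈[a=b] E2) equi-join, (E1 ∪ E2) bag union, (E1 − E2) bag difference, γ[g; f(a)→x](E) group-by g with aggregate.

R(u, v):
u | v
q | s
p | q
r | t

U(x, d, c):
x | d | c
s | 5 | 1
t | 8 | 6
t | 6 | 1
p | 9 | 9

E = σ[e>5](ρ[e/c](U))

Row counts bottom-up:
  U → 4
  ρ[e/c](U) → 4
  σ[e>5](ρ[e/c](U)) → 2

|E| = 2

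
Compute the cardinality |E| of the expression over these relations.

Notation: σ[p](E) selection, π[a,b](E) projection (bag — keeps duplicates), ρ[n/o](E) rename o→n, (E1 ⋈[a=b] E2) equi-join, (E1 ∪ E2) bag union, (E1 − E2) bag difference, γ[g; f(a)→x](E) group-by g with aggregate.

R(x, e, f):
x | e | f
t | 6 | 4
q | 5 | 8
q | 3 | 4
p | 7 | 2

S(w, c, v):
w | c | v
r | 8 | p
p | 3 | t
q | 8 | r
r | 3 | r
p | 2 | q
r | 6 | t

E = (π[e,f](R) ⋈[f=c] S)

Stepwise |·|:
  R → 4
  π[e,f](R) → 4
  S → 6
  (π[e,f](R) ⋈[f=c] S) → 3

|E| = 3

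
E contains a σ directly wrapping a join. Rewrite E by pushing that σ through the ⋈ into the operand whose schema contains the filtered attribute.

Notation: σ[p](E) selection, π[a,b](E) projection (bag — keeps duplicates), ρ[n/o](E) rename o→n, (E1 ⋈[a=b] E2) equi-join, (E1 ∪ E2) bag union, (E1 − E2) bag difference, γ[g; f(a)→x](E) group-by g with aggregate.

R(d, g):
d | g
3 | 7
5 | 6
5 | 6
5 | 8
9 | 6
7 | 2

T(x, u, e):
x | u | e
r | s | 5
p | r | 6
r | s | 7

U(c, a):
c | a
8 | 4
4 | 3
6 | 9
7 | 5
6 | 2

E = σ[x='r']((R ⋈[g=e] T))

σ filters on x, owned by the right side.
E' = (R ⋈[g=e] σ[x='r'](T))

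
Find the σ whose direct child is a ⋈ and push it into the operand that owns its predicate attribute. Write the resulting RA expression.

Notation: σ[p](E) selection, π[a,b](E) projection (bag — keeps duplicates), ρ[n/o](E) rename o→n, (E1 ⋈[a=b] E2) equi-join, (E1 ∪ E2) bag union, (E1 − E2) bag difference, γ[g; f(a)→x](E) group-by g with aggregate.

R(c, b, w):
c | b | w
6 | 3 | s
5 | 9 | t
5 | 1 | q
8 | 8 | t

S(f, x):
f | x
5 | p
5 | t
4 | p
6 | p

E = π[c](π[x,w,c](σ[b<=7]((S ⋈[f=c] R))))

σ filters on b, owned by the right side.
E' = π[c](π[x,w,c]((S ⋈[f=c] σ[b<=7](R))))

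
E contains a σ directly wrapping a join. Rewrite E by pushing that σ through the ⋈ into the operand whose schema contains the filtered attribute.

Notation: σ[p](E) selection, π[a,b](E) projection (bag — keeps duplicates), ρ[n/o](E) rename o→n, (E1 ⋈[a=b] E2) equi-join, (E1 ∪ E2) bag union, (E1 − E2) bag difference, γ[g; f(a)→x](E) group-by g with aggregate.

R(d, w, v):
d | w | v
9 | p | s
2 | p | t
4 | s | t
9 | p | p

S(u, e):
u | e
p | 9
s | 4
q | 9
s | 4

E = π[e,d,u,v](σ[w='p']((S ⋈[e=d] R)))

σ filters on w, owned by the right side.
E' = π[e,d,u,v]((S ⋈[e=d] σ[w='p'](R)))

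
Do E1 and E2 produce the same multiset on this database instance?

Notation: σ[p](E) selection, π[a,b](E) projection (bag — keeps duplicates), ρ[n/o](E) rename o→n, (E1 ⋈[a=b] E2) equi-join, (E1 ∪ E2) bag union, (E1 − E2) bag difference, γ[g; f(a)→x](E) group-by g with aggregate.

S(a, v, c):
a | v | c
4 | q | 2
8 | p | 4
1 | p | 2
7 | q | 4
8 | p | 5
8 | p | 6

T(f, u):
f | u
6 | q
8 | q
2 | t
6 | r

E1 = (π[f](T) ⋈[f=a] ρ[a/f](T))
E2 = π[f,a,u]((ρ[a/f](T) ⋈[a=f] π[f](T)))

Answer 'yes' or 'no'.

E1 subexpression sizes:
  T → 4
  π[f](T) → 4
  T → 4
  ρ[a/f](T) → 4
  (π[f](T) ⋈[f=a] ρ[a/f](T)) → 6
E2 subexpression sizes:
  T → 4
  ρ[a/f](T) → 4
  T → 4
  π[f](T) → 4
  (ρ[a/f](T) ⋈[a=f] π[f](T)) → 6
  π[f,a,u]((ρ[a/f](T) ⋈[a=f] π[f](T))) → 6

E1 and E2 produce the same multiset:
f | a | u
2 | 2 | t
6 | 6 | q
6 | 6 | q
6 | 6 | r
6 | 6 | r
8 | 8 | q

yes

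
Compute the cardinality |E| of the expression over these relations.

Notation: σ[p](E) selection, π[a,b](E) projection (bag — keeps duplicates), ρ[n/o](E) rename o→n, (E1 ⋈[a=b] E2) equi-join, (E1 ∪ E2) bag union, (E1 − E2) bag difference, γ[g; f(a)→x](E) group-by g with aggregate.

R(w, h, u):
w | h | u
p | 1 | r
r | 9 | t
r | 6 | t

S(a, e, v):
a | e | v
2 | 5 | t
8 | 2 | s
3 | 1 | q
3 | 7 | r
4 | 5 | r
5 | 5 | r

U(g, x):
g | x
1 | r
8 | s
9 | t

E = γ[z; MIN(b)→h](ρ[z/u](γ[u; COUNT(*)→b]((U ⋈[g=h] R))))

Stepwise |·|:
  U → 3
  R → 3
  (U ⋈[g=h] R) → 2
  γ[u; COUNT(*)→b]((U ⋈[g=h] R)) → 2
  ρ[z/u](γ[u; COUNT(*)→b]((U ⋈[g=h] R))) → 2
  γ[z; MIN(b)→h](ρ[z/u](γ[u; COUNT(*)→b]((U ⋈[g=h] R)))) → 2

|E| = 2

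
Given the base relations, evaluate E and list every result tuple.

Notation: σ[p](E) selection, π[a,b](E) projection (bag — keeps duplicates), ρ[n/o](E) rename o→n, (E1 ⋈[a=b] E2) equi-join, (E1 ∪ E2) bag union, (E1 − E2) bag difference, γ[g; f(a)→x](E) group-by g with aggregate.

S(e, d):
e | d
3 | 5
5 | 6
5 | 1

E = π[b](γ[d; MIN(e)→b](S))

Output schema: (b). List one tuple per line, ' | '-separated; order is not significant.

Subexpression sizes:
  S → 3
  γ[d; MIN(e)→b](S) → 3
  π[b](γ[d; MIN(e)→b](S)) → 3

== RESULT ==
b
3
5
5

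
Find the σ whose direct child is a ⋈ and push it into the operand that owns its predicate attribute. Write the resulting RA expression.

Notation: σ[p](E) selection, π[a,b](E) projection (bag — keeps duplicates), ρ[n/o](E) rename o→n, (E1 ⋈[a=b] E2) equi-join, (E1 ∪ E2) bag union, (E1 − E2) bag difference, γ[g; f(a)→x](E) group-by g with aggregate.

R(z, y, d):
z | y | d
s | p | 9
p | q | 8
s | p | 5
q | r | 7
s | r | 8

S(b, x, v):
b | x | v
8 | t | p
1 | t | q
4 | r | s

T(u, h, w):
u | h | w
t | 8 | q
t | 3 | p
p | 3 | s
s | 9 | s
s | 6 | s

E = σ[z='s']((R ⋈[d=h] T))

σ filters on z, owned by the left side.
E' = (σ[z='s'](R) ⋈[d=h] T)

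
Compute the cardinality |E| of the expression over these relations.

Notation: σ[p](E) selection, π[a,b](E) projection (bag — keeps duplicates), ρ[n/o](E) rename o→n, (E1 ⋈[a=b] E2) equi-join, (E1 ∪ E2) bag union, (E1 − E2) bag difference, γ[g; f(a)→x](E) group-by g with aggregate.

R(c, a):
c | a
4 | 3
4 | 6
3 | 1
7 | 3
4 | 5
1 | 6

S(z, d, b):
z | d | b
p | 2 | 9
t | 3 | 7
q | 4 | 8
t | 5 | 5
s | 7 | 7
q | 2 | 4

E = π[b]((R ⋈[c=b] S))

Row counts bottom-up:
  R → 6
  S → 6
  (R ⋈[c=b] S) → 5
  π[b]((R ⋈[c=b] S)) → 5

|E| = 5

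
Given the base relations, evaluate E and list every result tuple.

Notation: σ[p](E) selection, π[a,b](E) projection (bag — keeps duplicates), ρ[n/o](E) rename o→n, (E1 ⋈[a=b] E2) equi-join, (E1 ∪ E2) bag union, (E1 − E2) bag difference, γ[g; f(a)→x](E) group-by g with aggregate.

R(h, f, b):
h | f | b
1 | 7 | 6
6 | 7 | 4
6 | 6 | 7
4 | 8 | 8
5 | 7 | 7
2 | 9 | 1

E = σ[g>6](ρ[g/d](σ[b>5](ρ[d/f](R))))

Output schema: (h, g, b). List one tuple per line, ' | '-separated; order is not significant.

Subexpression sizes:
  R → 6
  ρ[d/f](R) → 6
  σ[b>5](ρ[d/f](R)) → 4
  ρ[g/d](σ[b>5](ρ[d/f](R))) → 4
  σ[g>6](ρ[g/d](σ[b>5](ρ[d/f](R)))) → 3

== RESULT ==
h | g | b
1 | 7 | 6
4 | 8 | 8
5 | 7 | 7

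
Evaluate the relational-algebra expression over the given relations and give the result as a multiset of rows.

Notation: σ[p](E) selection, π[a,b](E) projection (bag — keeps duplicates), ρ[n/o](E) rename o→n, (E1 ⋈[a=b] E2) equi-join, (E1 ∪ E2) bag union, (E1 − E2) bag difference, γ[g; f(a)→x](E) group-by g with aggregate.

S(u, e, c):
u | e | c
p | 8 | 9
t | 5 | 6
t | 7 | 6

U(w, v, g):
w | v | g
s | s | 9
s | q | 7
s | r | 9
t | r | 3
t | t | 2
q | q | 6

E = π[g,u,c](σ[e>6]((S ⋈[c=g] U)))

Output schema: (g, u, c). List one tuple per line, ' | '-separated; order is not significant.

Per-node cardinality:
  S → 3
  U → 6
  (S ⋈[c=g] U) → 4
  σ[e>6]((S ⋈[c=g] U)) → 3
  π[g,u,c](σ[e>6]((S ⋈[c=g] U))) → 3

== RESULT ==
g | u | c
6 | t | 6
9 | p | 9
9 | p | 9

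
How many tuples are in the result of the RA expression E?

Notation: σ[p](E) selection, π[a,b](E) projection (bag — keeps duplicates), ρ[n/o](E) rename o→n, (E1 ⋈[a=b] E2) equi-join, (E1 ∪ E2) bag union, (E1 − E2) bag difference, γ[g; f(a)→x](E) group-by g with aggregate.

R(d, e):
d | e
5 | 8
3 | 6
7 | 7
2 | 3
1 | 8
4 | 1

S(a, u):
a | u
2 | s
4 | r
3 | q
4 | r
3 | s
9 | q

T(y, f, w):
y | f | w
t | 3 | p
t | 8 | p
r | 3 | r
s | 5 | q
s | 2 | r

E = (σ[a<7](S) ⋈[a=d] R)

Subexpression sizes:
  S → 6
  σ[a<7](S) → 5
  R → 6
  (σ[a<7](S) ⋈[a=d] R) → 5

|E| = 5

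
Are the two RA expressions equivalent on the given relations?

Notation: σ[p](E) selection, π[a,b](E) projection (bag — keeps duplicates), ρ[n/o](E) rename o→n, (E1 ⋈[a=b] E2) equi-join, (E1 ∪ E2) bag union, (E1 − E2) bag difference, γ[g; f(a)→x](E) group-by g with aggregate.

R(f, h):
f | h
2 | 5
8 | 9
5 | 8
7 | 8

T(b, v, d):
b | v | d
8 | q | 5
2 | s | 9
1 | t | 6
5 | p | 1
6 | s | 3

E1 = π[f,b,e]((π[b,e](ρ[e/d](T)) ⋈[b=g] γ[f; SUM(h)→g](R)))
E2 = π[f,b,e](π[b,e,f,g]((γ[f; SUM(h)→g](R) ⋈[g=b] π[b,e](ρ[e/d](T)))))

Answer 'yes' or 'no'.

E1 row counts bottom-up:
  T → 5
  ρ[e/d](T) → 5
  π[b,e](ρ[e/d](T)) → 5
  R → 4
  γ[f; SUM(h)→g](R) → 4
  (π[b,e](ρ[e/d](T)) ⋈[b=g] γ[f; SUM(h)→g](R)) → 3
  π[f,b,e]((π[b,e](ρ[e/d](T)) ⋈[b=g] γ[f; SUM(h)→g](R))) → 3
E2 row counts bottom-up:
  R → 4
  γ[f; SUM(h)→g](R) → 4
  T → 5
  ρ[e/d](T) → 5
  π[b,e](ρ[e/d](T)) → 5
  (γ[f; SUM(h)→g](R) ⋈[g=b] π[b,e](ρ[e/d](T))) → 3
  π[b,e,f,g]((γ[f; SUM(h)→g](R) ⋈[g=b] π[b,e](ρ[e/d](T)))) → 3
  π[f,b,e](π[b,e,f,g]((γ[f; SUM(h)→g](R) ⋈[g=b] π[b,e](ρ[e/d](T))))) → 3

E1 and E2 produce the same multiset:
f | b | e
2 | 5 | 1
5 | 8 | 5
7 | 8 | 5

yes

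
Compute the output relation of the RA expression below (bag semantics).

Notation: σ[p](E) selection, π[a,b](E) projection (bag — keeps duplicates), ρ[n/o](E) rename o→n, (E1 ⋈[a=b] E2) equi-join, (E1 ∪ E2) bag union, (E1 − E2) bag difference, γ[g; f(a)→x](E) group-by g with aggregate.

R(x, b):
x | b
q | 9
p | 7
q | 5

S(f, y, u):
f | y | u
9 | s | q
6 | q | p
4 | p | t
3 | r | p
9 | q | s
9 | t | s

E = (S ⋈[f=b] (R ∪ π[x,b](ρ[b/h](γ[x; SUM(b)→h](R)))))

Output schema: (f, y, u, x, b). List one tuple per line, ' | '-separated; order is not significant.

Row counts bottom-up:
  S → 6
  R → 3
  R → 3
  γ[x; SUM(b)→h](R) → 2
  ρ[b/h](γ[x; SUM(b)→h](R)) → 2
  π[x,b](ρ[b/h](γ[x; SUM(b)→h](R))) → 2
  (R ∪ π[x,b](ρ[b/h](γ[x; SUM(b)→h](R)))) → 5
  (S ⋈[f=b] (R ∪ π[x,b](ρ[b/h](γ[x; SUM(b)→h](R))))) → 3

== RESULT ==
f | y | u | x | b
9 | q | s | q | 9
9 | s | q | q | 9
9 | t | s | q | 9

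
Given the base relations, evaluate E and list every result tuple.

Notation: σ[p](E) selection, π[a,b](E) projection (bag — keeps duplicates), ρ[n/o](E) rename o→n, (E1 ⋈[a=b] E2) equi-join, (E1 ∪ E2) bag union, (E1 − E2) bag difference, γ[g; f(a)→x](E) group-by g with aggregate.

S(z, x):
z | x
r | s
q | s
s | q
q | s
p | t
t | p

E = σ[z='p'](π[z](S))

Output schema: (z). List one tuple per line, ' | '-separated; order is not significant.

Subexpression sizes:
  S → 6
  π[z](S) → 6
  σ[z='p'](π[z](S)) → 1

== RESULT ==
z
p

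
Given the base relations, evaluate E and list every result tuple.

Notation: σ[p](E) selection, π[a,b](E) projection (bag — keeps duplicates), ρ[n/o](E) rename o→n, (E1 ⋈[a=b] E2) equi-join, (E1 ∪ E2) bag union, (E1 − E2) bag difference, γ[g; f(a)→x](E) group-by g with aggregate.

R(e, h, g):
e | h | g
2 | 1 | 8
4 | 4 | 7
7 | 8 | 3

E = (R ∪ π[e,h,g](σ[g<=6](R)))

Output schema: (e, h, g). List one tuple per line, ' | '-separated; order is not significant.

Row counts bottom-up:
  R → 3
  R → 3
  σ[g<=6](R) → 1
  π[e,h,g](σ[g<=6](R)) → 1
  (R ∪ π[e,h,g](σ[g<=6](R))) → 4

== RESULT ==
e | h | g
2 | 1 | 8
4 | 4 | 7
7 | 8 | 3
7 | 8 | 3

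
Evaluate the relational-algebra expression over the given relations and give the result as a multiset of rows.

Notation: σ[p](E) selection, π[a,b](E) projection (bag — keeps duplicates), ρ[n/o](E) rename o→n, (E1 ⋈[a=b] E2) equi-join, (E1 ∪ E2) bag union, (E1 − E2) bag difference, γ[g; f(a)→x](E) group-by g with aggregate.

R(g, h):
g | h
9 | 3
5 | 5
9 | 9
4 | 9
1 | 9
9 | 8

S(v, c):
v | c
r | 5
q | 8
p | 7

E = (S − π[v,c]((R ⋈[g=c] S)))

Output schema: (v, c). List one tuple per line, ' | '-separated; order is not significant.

Per-node cardinality:
  S → 3
  R → 6
  S → 3
  (R ⋈[g=c] S) → 1
  π[v,c]((R ⋈[g=c] S)) → 1
  (S − π[v,c]((R ⋈[g=c] S))) → 2

== RESULT ==
v | c
p | 7
q | 8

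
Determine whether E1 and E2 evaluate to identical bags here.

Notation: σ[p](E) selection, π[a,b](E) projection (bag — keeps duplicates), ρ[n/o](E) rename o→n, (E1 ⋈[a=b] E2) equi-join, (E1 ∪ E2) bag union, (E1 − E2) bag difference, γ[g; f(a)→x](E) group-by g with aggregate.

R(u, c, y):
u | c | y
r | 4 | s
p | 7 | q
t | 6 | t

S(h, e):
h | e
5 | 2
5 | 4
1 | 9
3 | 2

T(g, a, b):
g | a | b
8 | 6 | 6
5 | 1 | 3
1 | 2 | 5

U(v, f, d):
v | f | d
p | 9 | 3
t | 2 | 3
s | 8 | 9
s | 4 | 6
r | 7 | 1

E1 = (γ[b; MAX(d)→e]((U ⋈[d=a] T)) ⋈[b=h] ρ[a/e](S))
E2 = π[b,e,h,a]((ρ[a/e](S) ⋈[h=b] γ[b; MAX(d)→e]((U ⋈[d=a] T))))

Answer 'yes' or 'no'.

E1 stepwise |·|:
  U → 5
  T → 3
  (U ⋈[d=a] T) → 2
  γ[b; MAX(d)→e]((U ⋈[d=a] T)) → 2
  S → 4
  ρ[a/e](S) → 4
  (γ[b; MAX(d)→e]((U ⋈[d=a] T)) ⋈[b=h] ρ[a/e](S)) → 1
E2 stepwise |·|:
  S → 4
  ρ[a/e](S) → 4
  U → 5
  T → 3
  (U ⋈[d=a] T) → 2
  γ[b; MAX(d)→e]((U ⋈[d=a] T)) → 2
  (ρ[a/e](S) ⋈[h=b] γ[b; MAX(d)→e]((U ⋈[d=a] T))) → 1
  π[b,e,h,a]((ρ[a/e](S) ⋈[h=b] γ[b; MAX(d)→e]((U ⋈[d=a] T)))) → 1

E1 and E2 produce the same multiset:
b | e | h | a
3 | 1 | 3 | 2

yes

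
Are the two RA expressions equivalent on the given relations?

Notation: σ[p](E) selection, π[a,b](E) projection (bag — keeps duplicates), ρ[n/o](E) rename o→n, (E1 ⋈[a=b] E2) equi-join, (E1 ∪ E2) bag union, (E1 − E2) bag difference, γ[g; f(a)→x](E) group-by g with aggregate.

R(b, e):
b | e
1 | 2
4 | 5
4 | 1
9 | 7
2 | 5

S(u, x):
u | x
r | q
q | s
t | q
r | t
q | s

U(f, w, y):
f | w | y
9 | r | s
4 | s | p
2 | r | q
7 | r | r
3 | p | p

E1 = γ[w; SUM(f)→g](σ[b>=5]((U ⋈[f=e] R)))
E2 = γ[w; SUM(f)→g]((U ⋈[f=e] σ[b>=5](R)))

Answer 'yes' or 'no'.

E1 row counts bottom-up:
  U → 5
  R → 5
  (U ⋈[f=e] R) → 2
  σ[b>=5]((U ⋈[f=e] R)) → 1
  γ[w; SUM(f)→g](σ[b>=5]((U ⋈[f=e] R))) → 1
E2 row counts bottom-up:
  U → 5
  R → 5
  σ[b>=5](R) → 1
  (U ⋈[f=e] σ[b>=5](R)) → 1
  γ[w; SUM(f)→g]((U ⋈[f=e] σ[b>=5](R))) → 1

E1 and E2 produce the same multiset:
w | g
r | 7

yes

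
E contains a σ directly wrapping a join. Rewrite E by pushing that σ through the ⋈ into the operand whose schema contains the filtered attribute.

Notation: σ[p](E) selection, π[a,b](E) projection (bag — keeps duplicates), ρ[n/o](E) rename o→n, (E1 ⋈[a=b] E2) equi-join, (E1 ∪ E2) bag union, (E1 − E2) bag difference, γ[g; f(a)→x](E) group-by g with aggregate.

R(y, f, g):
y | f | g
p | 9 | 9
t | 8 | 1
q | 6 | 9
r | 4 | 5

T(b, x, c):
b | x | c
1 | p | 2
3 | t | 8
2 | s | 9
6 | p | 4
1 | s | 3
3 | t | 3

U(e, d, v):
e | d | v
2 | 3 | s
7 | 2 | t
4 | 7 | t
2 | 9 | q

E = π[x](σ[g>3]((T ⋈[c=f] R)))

σ filters on g, owned by the right side.
E' = π[x]((T ⋈[c=f] σ[g>3](R)))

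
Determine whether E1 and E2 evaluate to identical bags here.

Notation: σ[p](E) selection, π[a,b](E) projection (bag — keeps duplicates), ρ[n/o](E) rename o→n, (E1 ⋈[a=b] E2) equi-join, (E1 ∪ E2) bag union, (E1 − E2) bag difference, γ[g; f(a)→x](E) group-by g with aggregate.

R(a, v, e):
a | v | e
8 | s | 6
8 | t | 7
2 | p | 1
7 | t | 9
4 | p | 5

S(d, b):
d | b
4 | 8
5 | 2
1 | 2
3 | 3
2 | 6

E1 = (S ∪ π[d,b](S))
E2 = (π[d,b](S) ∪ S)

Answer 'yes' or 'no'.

E1 stepwise |·|:
  S → 5
  S → 5
  π[d,b](S) → 5
  (S ∪ π[d,b](S)) → 10
E2 stepwise |·|:
  S → 5
  π[d,b](S) → 5
  S → 5
  (π[d,b](S) ∪ S) → 10

E1 and E2 produce the same multiset:
d | b
1 | 2
1 | 2
2 | 6
2 | 6
3 | 3
3 | 3
4 | 8
4 | 8
5 | 2
5 | 2

yes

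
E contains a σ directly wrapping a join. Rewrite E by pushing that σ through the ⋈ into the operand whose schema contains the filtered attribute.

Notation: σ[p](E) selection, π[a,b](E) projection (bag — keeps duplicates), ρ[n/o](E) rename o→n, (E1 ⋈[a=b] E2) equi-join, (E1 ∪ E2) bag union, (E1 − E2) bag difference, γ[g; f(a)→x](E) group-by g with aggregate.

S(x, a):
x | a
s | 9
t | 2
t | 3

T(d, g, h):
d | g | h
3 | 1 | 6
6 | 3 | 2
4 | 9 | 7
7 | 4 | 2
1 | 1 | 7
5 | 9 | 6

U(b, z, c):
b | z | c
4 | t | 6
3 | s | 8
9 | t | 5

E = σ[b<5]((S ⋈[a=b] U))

σ filters on b, owned by the right side.
E' = (S ⋈[a=b] σ[b<5](U))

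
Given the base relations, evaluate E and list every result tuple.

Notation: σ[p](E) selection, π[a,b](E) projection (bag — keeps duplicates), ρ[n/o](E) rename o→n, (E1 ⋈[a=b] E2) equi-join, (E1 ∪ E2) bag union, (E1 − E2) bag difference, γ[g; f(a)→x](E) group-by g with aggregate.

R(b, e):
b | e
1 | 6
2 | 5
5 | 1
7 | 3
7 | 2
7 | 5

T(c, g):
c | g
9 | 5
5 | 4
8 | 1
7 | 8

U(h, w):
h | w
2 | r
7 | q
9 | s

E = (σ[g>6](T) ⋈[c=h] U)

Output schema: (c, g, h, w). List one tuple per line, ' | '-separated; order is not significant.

Row counts bottom-up:
  T → 4
  σ[g>6](T) → 1
  U → 3
  (σ[g>6](T) ⋈[c=h] U) → 1

== RESULT ==
c | g | h | w
7 | 8 | 7 | q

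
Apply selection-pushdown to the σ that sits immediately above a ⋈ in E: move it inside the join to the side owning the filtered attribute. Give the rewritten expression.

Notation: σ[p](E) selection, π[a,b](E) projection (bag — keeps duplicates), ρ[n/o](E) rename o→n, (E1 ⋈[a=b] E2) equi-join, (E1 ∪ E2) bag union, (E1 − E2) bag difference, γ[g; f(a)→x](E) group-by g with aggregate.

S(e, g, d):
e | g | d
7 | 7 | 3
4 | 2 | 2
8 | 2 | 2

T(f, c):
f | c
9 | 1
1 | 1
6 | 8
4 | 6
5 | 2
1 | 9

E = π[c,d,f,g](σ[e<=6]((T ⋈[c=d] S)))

σ filters on e, owned by the right side.
E' = π[c,d,f,g]((T ⋈[c=d] σ[e<=6](S)))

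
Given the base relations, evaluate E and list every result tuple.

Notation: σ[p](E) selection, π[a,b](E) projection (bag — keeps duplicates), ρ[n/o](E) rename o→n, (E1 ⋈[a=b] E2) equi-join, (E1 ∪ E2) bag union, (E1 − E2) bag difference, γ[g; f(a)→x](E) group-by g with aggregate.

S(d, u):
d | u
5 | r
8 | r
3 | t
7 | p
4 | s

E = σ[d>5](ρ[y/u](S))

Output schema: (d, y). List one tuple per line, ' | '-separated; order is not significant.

Per-node cardinality:
  S → 5
  ρ[y/u](S) → 5
  σ[d>5](ρ[y/u](S)) → 2

== RESULT ==
d | y
7 | p
8 | r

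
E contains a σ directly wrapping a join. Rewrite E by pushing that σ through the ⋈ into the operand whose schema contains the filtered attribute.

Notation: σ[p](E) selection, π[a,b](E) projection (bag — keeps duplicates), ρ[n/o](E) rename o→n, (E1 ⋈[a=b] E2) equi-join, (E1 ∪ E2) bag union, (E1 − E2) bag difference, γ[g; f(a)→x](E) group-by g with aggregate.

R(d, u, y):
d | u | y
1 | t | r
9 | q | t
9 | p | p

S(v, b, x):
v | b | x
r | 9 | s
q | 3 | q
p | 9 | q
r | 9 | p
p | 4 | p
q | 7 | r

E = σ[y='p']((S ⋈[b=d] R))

σ filters on y, owned by the right side.
E' = (S ⋈[b=d] σ[y='p'](R))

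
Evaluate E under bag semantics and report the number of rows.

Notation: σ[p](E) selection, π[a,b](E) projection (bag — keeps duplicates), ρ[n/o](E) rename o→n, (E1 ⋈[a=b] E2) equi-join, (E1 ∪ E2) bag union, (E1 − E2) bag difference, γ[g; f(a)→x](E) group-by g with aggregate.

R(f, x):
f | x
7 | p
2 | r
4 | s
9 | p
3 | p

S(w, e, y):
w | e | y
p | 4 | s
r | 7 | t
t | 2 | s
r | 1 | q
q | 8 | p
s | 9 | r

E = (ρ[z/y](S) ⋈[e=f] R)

Subexpression sizes:
  S → 6
  ρ[z/y](S) → 6
  R → 5
  (ρ[z/y](S) ⋈[e=f] R) → 4

|E| = 4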